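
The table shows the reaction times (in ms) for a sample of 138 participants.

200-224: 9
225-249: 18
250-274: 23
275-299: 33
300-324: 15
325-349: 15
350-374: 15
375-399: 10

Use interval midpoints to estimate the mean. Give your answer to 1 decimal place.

Midpoints: 212, 237, 262, 287, 312, 337, 362, 387
Σfm = 9×212 + 18×237 + 23×262 + 33×287 + 15×312 + 15×337 + 15×362 + 10×387 = 40706
n = Σf = 138
Mean = 40706 / 138 = 294.9710

295.0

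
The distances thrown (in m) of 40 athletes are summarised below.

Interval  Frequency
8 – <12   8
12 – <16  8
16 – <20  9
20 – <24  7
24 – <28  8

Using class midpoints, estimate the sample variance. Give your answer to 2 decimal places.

32.40

Midpoints: 10, 14, 18, 22, 26
n = 40, Σfm = 716, mean = 17.9000
Σfm² = 14080
Σf(m − x̄)² = Σfm² − (Σfm)²/n = 14080 − 716²/40 = 1263.6000
Sample variance = 1263.6000 / 39 = 32.4000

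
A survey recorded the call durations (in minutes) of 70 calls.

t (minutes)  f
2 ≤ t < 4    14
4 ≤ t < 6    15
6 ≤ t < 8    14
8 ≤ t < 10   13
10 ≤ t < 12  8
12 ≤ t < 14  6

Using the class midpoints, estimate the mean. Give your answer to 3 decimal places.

Midpoints: 3, 5, 7, 9, 11, 13
Σfm = 14×3 + 15×5 + 14×7 + 13×9 + 8×11 + 6×13 = 498
n = Σf = 70
Mean = 498 / 70 = 7.1143

7.114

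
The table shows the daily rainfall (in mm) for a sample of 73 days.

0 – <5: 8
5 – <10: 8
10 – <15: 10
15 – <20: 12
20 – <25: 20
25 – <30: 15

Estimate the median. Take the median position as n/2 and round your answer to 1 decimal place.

19.4

Cumulative frequencies: 8, 16, 26, 38, 58, 73
n = 73; position = n/2 = 36.5.
This falls in the class 15 – <20: L = 15, F = 26, f = 12, h = 5.
Median ≈ 15 + ((36.5 − 26) / 12) × 5 = 19.3750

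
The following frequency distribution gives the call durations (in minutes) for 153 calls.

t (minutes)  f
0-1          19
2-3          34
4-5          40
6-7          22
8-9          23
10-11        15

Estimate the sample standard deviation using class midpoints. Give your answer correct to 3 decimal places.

Midpoints: 0.5, 2.5, 4.5, 6.5, 8.5, 10.5
n = 153, Σfm = 770.5, mean = 5.0359
Σfm² = 5272.25
Σf(m − x̄)² = Σfm² − (Σfm)²/n = 5272.25 − 770.5²/153 = 1392.0523
Sample variance = 1392.0523 / 152 = 9.1582
Standard deviation = √9.1582 = 3.0263

3.026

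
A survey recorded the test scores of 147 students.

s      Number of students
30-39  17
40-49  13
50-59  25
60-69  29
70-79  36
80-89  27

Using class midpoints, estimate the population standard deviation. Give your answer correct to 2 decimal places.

15.93

Midpoints: 34.5, 44.5, 54.5, 64.5, 74.5, 84.5
n = 147, Σfm = 9361.5, mean = 63.6837
Σfm² = 633476.75
Σf(m − x̄)² = Σfm² − (Σfm)²/n = 633476.75 − 9361.5²/147 = 37302.0408
Population variance = 37302.0408 / 147 = 253.7554
Standard deviation = √253.7554 = 15.9297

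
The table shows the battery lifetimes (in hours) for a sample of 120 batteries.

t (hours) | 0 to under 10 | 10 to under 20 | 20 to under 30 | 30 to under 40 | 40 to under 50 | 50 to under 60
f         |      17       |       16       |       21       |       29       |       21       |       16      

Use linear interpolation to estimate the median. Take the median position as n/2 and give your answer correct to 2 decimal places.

Cumulative frequencies: 17, 33, 54, 83, 104, 120
n = 120; position = n/2 = 60.
This falls in the class 30 to under 40: L = 30, F = 54, f = 29, h = 10.
Median ≈ 30 + ((60 − 54) / 29) × 10 = 32.0690

32.07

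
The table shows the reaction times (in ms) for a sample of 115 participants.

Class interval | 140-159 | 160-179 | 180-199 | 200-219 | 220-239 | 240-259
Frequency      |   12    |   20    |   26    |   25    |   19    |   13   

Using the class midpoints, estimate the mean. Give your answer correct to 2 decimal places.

Midpoints: 149.5, 169.5, 189.5, 209.5, 229.5, 249.5
Σfm = 12×149.5 + 20×169.5 + 26×189.5 + 25×209.5 + 19×229.5 + 13×249.5 = 22952.5
n = Σf = 115
Mean = 22952.5 / 115 = 199.5870

199.59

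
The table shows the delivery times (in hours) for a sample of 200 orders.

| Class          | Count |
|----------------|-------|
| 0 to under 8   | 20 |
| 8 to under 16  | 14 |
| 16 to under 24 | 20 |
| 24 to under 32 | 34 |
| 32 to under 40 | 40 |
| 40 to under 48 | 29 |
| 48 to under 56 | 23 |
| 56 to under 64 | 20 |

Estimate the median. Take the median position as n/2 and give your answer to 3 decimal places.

Cumulative frequencies: 20, 34, 54, 88, 128, 157, 180, 200
n = 200; position = n/2 = 100.
This falls in the class 32 to under 40: L = 32, F = 88, f = 40, h = 8.
Median ≈ 32 + ((100 − 88) / 40) × 8 = 34.4000

34.400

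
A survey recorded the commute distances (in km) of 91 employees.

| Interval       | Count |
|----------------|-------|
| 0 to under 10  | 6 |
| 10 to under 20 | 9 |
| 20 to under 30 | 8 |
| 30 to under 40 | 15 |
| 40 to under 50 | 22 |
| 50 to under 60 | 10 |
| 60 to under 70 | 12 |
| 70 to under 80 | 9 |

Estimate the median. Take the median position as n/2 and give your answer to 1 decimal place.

43.4

Cumulative frequencies: 6, 15, 23, 38, 60, 70, 82, 91
n = 91; position = n/2 = 45.5.
This falls in the class 40 to under 50: L = 40, F = 38, f = 22, h = 10.
Median ≈ 40 + ((45.5 − 38) / 22) × 10 = 43.4091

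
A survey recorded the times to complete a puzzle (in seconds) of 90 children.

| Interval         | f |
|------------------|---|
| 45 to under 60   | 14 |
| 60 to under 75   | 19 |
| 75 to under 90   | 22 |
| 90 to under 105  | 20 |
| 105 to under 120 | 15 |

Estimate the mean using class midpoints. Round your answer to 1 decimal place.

Midpoints: 52.5, 67.5, 82.5, 97.5, 112.5
Σfm = 14×52.5 + 19×67.5 + 22×82.5 + 20×97.5 + 15×112.5 = 7470
n = Σf = 90
Mean = 7470 / 90 = 83.0000

83.0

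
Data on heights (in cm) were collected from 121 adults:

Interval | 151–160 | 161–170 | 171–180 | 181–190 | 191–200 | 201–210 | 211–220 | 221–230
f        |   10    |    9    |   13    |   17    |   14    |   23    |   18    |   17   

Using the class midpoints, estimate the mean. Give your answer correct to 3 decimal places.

Midpoints: 155.5, 165.5, 175.5, 185.5, 195.5, 205.5, 215.5, 225.5
Σfm = 10×155.5 + 9×165.5 + 13×175.5 + 17×185.5 + 14×195.5 + 23×205.5 + 18×215.5 + 17×225.5 = 23655.5
n = Σf = 121
Mean = 23655.5 / 121 = 195.5000

195.500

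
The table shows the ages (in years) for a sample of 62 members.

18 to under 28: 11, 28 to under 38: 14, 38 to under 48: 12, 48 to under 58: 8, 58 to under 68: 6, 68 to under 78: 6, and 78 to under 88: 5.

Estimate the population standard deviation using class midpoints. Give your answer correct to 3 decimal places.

18.673

Midpoints: 23, 33, 43, 53, 63, 73, 83
n = 62, Σfm = 2886, mean = 46.5484
Σfm² = 155958
Σf(m − x̄)² = Σfm² − (Σfm)²/n = 155958 − 2886²/62 = 21619.3548
Population variance = 21619.3548 / 62 = 348.6993
Standard deviation = √348.6993 = 18.6735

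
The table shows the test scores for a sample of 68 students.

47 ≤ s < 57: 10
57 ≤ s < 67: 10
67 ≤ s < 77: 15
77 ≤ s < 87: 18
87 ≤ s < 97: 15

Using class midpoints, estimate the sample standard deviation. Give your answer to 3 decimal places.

13.562

Midpoints: 52, 62, 72, 82, 92
n = 68, Σfm = 5076, mean = 74.6471
Σfm² = 391232
Σf(m − x̄)² = Σfm² − (Σfm)²/n = 391232 − 5076²/68 = 12323.5294
Sample variance = 12323.5294 / 67 = 183.9333
Standard deviation = √183.9333 = 13.5622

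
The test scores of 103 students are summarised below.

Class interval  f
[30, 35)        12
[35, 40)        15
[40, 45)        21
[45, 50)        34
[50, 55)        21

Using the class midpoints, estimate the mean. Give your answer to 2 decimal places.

44.30

Midpoints: 32.5, 37.5, 42.5, 47.5, 52.5
Σfm = 12×32.5 + 15×37.5 + 21×42.5 + 34×47.5 + 21×52.5 = 4562.5
n = Σf = 103
Mean = 4562.5 / 103 = 44.2961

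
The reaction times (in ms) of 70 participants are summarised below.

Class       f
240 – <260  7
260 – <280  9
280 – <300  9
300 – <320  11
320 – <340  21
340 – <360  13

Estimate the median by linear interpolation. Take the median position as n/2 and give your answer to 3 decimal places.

Cumulative frequencies: 7, 16, 25, 36, 57, 70
n = 70; position = n/2 = 35.
This falls in the class 300 – <320: L = 300, F = 25, f = 11, h = 20.
Median ≈ 300 + ((35 − 25) / 11) × 20 = 318.1818

318.182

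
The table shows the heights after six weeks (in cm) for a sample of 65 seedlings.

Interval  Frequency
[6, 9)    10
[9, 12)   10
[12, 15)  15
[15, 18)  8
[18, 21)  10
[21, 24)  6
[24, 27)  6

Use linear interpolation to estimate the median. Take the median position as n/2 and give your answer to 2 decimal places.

Cumulative frequencies: 10, 20, 35, 43, 53, 59, 65
n = 65; position = n/2 = 32.5.
This falls in the class [12, 15): L = 12, F = 20, f = 15, h = 3.
Median ≈ 12 + ((32.5 − 20) / 15) × 3 = 14.5000

14.50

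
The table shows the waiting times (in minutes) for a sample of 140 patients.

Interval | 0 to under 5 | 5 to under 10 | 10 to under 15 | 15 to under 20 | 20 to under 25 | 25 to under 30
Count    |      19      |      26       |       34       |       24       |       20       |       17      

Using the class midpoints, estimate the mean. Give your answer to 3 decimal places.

14.321

Midpoints: 2.5, 7.5, 12.5, 17.5, 22.5, 27.5
Σfm = 19×2.5 + 26×7.5 + 34×12.5 + 24×17.5 + 20×22.5 + 17×27.5 = 2005
n = Σf = 140
Mean = 2005 / 140 = 14.3214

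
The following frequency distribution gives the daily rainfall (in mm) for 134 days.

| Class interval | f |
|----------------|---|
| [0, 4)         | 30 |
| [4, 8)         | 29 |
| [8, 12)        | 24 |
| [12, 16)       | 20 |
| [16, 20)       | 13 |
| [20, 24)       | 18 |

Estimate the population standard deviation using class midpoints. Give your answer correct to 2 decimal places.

Midpoints: 2, 6, 10, 14, 18, 22
n = 134, Σfm = 1384, mean = 10.3284
Σfm² = 20408
Σf(m − x̄)² = Σfm² − (Σfm)²/n = 20408 − 1384²/134 = 6113.5522
Population variance = 6113.5522 / 134 = 45.6235
Standard deviation = √45.6235 = 6.7545

6.75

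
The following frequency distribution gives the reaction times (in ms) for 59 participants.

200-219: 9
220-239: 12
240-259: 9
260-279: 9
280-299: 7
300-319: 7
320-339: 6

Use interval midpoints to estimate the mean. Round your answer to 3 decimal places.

262.381

Midpoints: 209.5, 229.5, 249.5, 269.5, 289.5, 309.5, 329.5
Σfm = 9×209.5 + 12×229.5 + 9×249.5 + 9×269.5 + 7×289.5 + 7×309.5 + 6×329.5 = 15480.5
n = Σf = 59
Mean = 15480.5 / 59 = 262.3814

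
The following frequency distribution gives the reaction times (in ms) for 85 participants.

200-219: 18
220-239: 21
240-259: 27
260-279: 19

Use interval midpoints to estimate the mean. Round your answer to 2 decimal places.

Midpoints: 209.5, 229.5, 249.5, 269.5
Σfm = 18×209.5 + 21×229.5 + 27×249.5 + 19×269.5 = 20447.5
n = Σf = 85
Mean = 20447.5 / 85 = 240.5588

240.56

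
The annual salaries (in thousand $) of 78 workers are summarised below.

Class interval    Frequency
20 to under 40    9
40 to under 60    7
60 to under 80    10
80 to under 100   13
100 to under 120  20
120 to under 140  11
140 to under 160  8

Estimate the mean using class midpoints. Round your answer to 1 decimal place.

Midpoints: 30, 50, 70, 90, 110, 130, 150
Σfm = 9×30 + 7×50 + 10×70 + 13×90 + 20×110 + 11×130 + 8×150 = 7320
n = Σf = 78
Mean = 7320 / 78 = 93.8462

93.8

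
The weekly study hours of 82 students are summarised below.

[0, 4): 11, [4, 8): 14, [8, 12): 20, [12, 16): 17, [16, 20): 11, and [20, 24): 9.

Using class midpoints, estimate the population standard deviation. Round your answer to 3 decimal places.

6.073

Midpoints: 2, 6, 10, 14, 18, 22
n = 82, Σfm = 940, mean = 11.4634
Σfm² = 13800
Σf(m − x̄)² = Σfm² − (Σfm)²/n = 13800 − 940²/82 = 3024.3902
Population variance = 3024.3902 / 82 = 36.8828
Standard deviation = √36.8828 = 6.0731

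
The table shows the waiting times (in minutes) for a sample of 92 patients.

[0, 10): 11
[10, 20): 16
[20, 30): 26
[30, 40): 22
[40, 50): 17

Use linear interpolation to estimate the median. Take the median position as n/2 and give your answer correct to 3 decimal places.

27.308

Cumulative frequencies: 11, 27, 53, 75, 92
n = 92; position = n/2 = 46.
This falls in the class [20, 30): L = 20, F = 27, f = 26, h = 10.
Median ≈ 20 + ((46 − 27) / 26) × 10 = 27.3077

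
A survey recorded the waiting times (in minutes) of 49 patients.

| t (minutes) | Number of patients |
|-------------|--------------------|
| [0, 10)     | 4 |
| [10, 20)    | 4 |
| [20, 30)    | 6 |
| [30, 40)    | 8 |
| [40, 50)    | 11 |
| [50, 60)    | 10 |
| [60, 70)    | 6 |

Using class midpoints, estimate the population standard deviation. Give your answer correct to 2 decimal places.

17.62

Midpoints: 5, 15, 25, 35, 45, 55, 65
n = 49, Σfm = 1945, mean = 39.6939
Σfm² = 92425
Σf(m − x̄)² = Σfm² − (Σfm)²/n = 92425 − 1945²/49 = 15220.4082
Population variance = 15220.4082 / 49 = 310.6206
Standard deviation = √310.6206 = 17.6244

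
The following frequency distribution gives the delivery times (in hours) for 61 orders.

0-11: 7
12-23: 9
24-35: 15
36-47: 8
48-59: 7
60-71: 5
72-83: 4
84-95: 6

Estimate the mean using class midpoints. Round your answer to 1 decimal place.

41.3

Midpoints: 5.5, 17.5, 29.5, 41.5, 53.5, 65.5, 77.5, 89.5
Σfm = 7×5.5 + 9×17.5 + 15×29.5 + 8×41.5 + 7×53.5 + 5×65.5 + 4×77.5 + 6×89.5 = 2519.5
n = Σf = 61
Mean = 2519.5 / 61 = 41.3033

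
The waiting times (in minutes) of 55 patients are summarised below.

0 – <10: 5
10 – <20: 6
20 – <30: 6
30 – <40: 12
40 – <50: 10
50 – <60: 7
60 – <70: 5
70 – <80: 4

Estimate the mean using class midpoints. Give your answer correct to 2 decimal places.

39.00

Midpoints: 5, 15, 25, 35, 45, 55, 65, 75
Σfm = 5×5 + 6×15 + 6×25 + 12×35 + 10×45 + 7×55 + 5×65 + 4×75 = 2145
n = Σf = 55
Mean = 2145 / 55 = 39.0000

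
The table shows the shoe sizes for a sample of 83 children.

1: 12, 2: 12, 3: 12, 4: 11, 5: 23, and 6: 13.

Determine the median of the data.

4

Cumulative frequencies: 12, 24, 36, 47, 70, 83
n = 83, so the median is the value in position (n+1)/2 = 42.
Position 42 falls at value 4.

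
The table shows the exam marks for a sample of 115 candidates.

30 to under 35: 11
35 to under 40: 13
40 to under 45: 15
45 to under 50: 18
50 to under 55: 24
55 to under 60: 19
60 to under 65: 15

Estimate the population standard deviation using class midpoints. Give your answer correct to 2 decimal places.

Midpoints: 32.5, 37.5, 42.5, 47.5, 52.5, 57.5, 62.5
n = 115, Σfm = 5627.5, mean = 48.9348
Σfm² = 285168.75
Σf(m − x̄)² = Σfm² − (Σfm)²/n = 285168.75 − 5627.5²/115 = 9788.2609
Population variance = 9788.2609 / 115 = 85.1153
Standard deviation = √85.1153 = 9.2258

9.23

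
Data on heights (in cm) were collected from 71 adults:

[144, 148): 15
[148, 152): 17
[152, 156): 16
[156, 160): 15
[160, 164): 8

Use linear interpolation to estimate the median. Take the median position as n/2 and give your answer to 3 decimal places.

152.875

Cumulative frequencies: 15, 32, 48, 63, 71
n = 71; position = n/2 = 35.5.
This falls in the class [152, 156): L = 152, F = 32, f = 16, h = 4.
Median ≈ 152 + ((35.5 − 32) / 16) × 4 = 152.8750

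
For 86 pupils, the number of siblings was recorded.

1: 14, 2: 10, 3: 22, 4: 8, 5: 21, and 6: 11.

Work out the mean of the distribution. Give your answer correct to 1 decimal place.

Values: 1, 2, 3, 4, 5, 6
Σfx = 14×1 + 10×2 + 22×3 + 8×4 + 21×5 + 11×6 = 303
n = Σf = 86
Mean = 303 / 86 = 3.5233

3.5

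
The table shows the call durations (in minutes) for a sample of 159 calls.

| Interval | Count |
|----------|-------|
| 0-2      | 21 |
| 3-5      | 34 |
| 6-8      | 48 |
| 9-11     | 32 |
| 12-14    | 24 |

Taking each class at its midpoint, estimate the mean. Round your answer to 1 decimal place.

7.1

Midpoints: 1, 4, 7, 10, 13
Σfm = 21×1 + 34×4 + 48×7 + 32×10 + 24×13 = 1125
n = Σf = 159
Mean = 1125 / 159 = 7.0755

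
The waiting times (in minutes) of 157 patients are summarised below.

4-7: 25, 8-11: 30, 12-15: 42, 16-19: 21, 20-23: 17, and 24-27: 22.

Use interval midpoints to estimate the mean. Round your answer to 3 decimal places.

14.545

Midpoints: 5.5, 9.5, 13.5, 17.5, 21.5, 25.5
Σfm = 25×5.5 + 30×9.5 + 42×13.5 + 21×17.5 + 17×21.5 + 22×25.5 = 2283.5
n = Σf = 157
Mean = 2283.5 / 157 = 14.5446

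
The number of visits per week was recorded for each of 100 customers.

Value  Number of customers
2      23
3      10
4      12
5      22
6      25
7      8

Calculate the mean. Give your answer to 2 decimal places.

Values: 2, 3, 4, 5, 6, 7
Σfx = 23×2 + 10×3 + 12×4 + 22×5 + 25×6 + 8×7 = 440
n = Σf = 100
Mean = 440 / 100 = 4.4000

4.40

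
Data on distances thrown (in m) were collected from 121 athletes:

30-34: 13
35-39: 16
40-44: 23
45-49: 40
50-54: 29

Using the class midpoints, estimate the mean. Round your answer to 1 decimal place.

Midpoints: 32, 37, 42, 47, 52
Σfm = 13×32 + 16×37 + 23×42 + 40×47 + 29×52 = 5362
n = Σf = 121
Mean = 5362 / 121 = 44.3140

44.3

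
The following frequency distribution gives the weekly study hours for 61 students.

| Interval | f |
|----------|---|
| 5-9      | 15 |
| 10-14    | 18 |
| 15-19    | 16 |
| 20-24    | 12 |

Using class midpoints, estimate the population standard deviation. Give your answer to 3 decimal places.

Midpoints: 7, 12, 17, 22
n = 61, Σfm = 857, mean = 14.0492
Σfm² = 13759
Σf(m − x̄)² = Σfm² − (Σfm)²/n = 13759 − 857²/61 = 1718.8525
Population variance = 1718.8525 / 61 = 28.1779
Standard deviation = √28.1779 = 5.3083

5.308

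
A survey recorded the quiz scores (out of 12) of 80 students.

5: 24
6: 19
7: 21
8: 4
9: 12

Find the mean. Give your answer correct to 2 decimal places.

6.51

Values: 5, 6, 7, 8, 9
Σfx = 24×5 + 19×6 + 21×7 + 4×8 + 12×9 = 521
n = Σf = 80
Mean = 521 / 80 = 6.5125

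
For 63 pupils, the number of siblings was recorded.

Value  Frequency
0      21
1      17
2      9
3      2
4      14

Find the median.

Cumulative frequencies: 21, 38, 47, 49, 63
n = 63, so the median is the value in position (n+1)/2 = 32.
Position 32 falls at value 1.

1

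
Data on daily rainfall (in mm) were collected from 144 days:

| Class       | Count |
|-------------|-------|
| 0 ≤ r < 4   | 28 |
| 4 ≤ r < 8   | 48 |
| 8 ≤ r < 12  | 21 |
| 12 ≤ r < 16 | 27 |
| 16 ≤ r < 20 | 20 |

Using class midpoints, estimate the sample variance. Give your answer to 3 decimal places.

Midpoints: 2, 6, 10, 14, 18
n = 144, Σfm = 1292, mean = 8.9722
Σfm² = 15712
Σf(m − x̄)² = Σfm² − (Σfm)²/n = 15712 − 1292²/144 = 4119.8889
Sample variance = 4119.8889 / 143 = 28.8104

28.810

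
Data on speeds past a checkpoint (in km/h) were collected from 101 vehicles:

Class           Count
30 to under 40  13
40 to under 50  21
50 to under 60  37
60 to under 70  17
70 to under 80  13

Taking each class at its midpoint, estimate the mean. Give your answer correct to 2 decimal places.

54.60

Midpoints: 35, 45, 55, 65, 75
Σfm = 13×35 + 21×45 + 37×55 + 17×65 + 13×75 = 5515
n = Σf = 101
Mean = 5515 / 101 = 54.6040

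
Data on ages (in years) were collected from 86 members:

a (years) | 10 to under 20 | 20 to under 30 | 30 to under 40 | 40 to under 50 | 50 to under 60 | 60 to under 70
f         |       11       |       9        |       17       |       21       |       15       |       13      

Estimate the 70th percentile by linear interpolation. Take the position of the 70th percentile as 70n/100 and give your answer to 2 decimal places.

51.47

Cumulative frequencies: 11, 20, 37, 58, 73, 86
n = 86; position = 70n/100 = 60.2.
This falls in the class 50 to under 60: L = 50, F = 58, f = 15, h = 10.
70th percentile ≈ 50 + ((60.2 − 58) / 15) × 10 = 51.4667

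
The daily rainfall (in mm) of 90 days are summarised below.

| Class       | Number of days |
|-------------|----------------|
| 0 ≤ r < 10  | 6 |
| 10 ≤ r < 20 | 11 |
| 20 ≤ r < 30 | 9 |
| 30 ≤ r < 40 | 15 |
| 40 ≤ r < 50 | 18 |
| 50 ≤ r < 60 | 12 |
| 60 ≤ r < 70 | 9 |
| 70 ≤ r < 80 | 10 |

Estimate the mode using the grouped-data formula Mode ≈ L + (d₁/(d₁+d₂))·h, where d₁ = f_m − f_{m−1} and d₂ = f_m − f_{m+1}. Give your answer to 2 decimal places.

Modal class: 40 ≤ r < 50 (highest frequency 18).
d₁ = 18 − 15 = 3, d₂ = 18 − 12 = 6
Mode ≈ 40 + (3/(3+6)) × 10 = 40 + 3.3333 = 43.3333

43.33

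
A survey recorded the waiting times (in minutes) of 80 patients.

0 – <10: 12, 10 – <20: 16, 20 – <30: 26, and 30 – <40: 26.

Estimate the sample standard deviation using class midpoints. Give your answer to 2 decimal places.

10.53

Midpoints: 5, 15, 25, 35
n = 80, Σfm = 1860, mean = 23.2500
Σfm² = 52000
Σf(m − x̄)² = Σfm² − (Σfm)²/n = 52000 − 1860²/80 = 8755.0000
Sample variance = 8755.0000 / 79 = 110.8228
Standard deviation = √110.8228 = 10.5272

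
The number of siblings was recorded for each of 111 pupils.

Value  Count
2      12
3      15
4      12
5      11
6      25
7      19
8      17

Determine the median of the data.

Cumulative frequencies: 12, 27, 39, 50, 75, 94, 111
n = 111, so the median is the value in position (n+1)/2 = 56.
Position 56 falls at value 6.

6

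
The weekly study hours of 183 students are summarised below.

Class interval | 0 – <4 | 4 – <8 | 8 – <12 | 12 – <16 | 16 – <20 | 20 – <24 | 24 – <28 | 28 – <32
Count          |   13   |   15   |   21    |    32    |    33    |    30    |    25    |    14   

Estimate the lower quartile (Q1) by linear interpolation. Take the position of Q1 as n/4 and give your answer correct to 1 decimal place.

Cumulative frequencies: 13, 28, 49, 81, 114, 144, 169, 183
n = 183; position = n/4 = 45.75.
This falls in the class 8 – <12: L = 8, F = 28, f = 21, h = 4.
Lower quartile ≈ 8 + ((45.75 − 28) / 21) × 4 = 11.3810

11.4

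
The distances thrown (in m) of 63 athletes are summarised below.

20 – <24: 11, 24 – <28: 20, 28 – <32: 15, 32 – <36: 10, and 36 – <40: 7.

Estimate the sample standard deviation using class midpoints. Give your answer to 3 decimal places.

5.000

Midpoints: 22, 26, 30, 34, 38
n = 63, Σfm = 1818, mean = 28.8571
Σfm² = 54012
Σf(m − x̄)² = Σfm² − (Σfm)²/n = 54012 − 1818²/63 = 1549.7143
Sample variance = 1549.7143 / 62 = 24.9954
Standard deviation = √24.9954 = 4.9995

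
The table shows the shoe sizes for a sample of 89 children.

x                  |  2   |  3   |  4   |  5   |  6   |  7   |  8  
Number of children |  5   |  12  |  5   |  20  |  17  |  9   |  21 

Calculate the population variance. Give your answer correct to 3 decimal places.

Values: 2, 3, 4, 5, 6, 7, 8
n = 89, Σfx = 499, mean = 5.6067
Σfx² = 3105
Σf(x − x̄)² = Σfx² − (Σfx)²/n = 3105 − 499²/89 = 307.2360
Population variance = 307.2360 / 89 = 3.4521

3.452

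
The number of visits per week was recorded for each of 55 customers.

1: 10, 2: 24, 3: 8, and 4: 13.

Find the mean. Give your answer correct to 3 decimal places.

Values: 1, 2, 3, 4
Σfx = 10×1 + 24×2 + 8×3 + 13×4 = 134
n = Σf = 55
Mean = 134 / 55 = 2.4364

2.436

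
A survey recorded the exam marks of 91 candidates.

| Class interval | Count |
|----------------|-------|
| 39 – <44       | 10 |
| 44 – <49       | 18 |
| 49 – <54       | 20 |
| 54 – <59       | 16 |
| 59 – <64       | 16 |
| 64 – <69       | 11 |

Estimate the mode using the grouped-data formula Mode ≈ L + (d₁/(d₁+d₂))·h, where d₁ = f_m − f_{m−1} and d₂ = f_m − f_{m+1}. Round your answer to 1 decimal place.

Modal class: 49 – <54 (highest frequency 20).
d₁ = 20 − 18 = 2, d₂ = 20 − 16 = 4
Mode ≈ 49 + (2/(2+4)) × 5 = 49 + 1.6667 = 50.6667

50.7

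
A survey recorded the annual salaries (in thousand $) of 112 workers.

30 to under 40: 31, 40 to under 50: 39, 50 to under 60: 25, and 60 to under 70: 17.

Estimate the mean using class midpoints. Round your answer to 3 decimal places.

Midpoints: 35, 45, 55, 65
Σfm = 31×35 + 39×45 + 25×55 + 17×65 = 5320
n = Σf = 112
Mean = 5320 / 112 = 47.5000

47.500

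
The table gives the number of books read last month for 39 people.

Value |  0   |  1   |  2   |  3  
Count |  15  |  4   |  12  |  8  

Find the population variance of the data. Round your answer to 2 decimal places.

Values: 0, 1, 2, 3
n = 39, Σfx = 52, mean = 1.3333
Σfx² = 124
Σf(x − x̄)² = Σfx² − (Σfx)²/n = 124 − 52²/39 = 54.6667
Population variance = 54.6667 / 39 = 1.4017

1.40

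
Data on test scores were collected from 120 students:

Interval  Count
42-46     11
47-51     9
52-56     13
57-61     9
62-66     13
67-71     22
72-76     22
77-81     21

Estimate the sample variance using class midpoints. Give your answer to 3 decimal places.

Midpoints: 44, 49, 54, 59, 64, 69, 74, 79
n = 120, Σfm = 7795, mean = 64.9583
Σfm² = 521665
Σf(m − x̄)² = Σfm² − (Σfm)²/n = 521665 − 7795²/120 = 15314.7917
Sample variance = 15314.7917 / 119 = 128.6957

128.696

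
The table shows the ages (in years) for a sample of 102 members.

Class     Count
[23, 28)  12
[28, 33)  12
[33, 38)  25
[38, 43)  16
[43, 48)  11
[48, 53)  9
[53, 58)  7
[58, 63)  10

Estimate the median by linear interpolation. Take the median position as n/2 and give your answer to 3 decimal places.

Cumulative frequencies: 12, 24, 49, 65, 76, 85, 92, 102
n = 102; position = n/2 = 51.
This falls in the class [38, 43): L = 38, F = 49, f = 16, h = 5.
Median ≈ 38 + ((51 − 49) / 16) × 5 = 38.6250

38.625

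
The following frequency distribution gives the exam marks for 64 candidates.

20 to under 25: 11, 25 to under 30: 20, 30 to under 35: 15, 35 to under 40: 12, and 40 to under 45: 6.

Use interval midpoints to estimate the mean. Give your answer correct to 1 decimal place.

Midpoints: 22.5, 27.5, 32.5, 37.5, 42.5
Σfm = 11×22.5 + 20×27.5 + 15×32.5 + 12×37.5 + 6×42.5 = 1990
n = Σf = 64
Mean = 1990 / 64 = 31.0938

31.1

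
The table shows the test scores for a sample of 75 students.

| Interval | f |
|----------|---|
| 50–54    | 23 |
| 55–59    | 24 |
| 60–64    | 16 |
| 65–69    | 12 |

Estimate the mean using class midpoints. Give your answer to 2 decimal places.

Midpoints: 52, 57, 62, 67
Σfm = 23×52 + 24×57 + 16×62 + 12×67 = 4360
n = Σf = 75
Mean = 4360 / 75 = 58.1333

58.13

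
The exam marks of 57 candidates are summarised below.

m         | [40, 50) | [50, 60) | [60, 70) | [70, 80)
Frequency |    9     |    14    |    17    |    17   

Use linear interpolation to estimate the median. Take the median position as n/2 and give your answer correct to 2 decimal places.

Cumulative frequencies: 9, 23, 40, 57
n = 57; position = n/2 = 28.5.
This falls in the class [60, 70): L = 60, F = 23, f = 17, h = 10.
Median ≈ 60 + ((28.5 − 23) / 17) × 10 = 63.2353

63.24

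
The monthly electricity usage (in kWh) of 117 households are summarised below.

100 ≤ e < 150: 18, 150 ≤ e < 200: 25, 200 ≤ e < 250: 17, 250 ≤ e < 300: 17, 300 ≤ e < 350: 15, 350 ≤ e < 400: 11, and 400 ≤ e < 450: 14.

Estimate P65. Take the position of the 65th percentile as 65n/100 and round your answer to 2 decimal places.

297.21

Cumulative frequencies: 18, 43, 60, 77, 92, 103, 117
n = 117; position = 65n/100 = 76.05.
This falls in the class 250 ≤ e < 300: L = 250, F = 60, f = 17, h = 50.
65th percentile ≈ 250 + ((76.05 − 60) / 17) × 50 = 297.2059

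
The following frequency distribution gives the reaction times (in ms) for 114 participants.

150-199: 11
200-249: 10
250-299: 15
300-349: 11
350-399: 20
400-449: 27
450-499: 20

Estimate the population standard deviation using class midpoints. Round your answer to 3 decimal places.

96.403

Midpoints: 174.5, 224.5, 274.5, 324.5, 374.5, 424.5, 474.5
n = 114, Σfm = 40293, mean = 353.4474
Σfm² = 15300928.5
Σf(m − x̄)² = Σfm² − (Σfm)²/n = 15300928.5 − 40293²/114 = 1059473.6842
Population variance = 1059473.6842 / 114 = 9293.6288
Standard deviation = √9293.6288 = 96.4035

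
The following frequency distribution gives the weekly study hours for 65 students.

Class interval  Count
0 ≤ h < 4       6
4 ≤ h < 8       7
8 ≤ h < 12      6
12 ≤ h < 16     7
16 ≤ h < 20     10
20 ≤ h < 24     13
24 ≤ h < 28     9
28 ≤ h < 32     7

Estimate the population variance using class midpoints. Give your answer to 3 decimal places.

73.793

Midpoints: 2, 6, 10, 14, 18, 22, 26, 30
n = 65, Σfm = 1122, mean = 17.2615
Σfm² = 24164
Σf(m − x̄)² = Σfm² − (Σfm)²/n = 24164 − 1122²/65 = 4796.5538
Population variance = 4796.5538 / 65 = 73.7931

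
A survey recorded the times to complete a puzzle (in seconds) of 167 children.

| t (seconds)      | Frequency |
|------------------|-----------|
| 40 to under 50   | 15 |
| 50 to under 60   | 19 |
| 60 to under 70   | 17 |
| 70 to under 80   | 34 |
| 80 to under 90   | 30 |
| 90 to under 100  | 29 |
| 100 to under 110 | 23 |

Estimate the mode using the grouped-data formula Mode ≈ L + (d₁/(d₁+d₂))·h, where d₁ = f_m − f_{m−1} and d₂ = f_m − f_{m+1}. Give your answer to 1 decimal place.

78.1

Modal class: 70 to under 80 (highest frequency 34).
d₁ = 34 − 17 = 17, d₂ = 34 − 30 = 4
Mode ≈ 70 + (17/(17+4)) × 10 = 70 + 8.0952 = 78.0952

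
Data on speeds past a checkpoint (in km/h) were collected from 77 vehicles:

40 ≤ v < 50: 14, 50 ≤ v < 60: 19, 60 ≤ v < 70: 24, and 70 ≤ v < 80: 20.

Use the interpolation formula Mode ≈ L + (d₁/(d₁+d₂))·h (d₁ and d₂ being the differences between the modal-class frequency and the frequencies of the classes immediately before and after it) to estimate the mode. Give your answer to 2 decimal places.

65.56

Modal class: 60 ≤ v < 70 (highest frequency 24).
d₁ = 24 − 19 = 5, d₂ = 24 − 20 = 4
Mode ≈ 60 + (5/(5+4)) × 10 = 60 + 5.5556 = 65.5556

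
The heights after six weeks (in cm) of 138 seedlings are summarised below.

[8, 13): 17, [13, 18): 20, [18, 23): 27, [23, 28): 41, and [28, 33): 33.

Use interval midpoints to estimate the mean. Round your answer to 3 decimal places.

Midpoints: 10.5, 15.5, 20.5, 25.5, 30.5
Σfm = 17×10.5 + 20×15.5 + 27×20.5 + 41×25.5 + 33×30.5 = 3094
n = Σf = 138
Mean = 3094 / 138 = 22.4203

22.420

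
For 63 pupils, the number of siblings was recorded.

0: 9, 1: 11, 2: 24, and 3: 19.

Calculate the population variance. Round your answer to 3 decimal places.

Values: 0, 1, 2, 3
n = 63, Σfx = 116, mean = 1.8413
Σfx² = 278
Σf(x − x̄)² = Σfx² − (Σfx)²/n = 278 − 116²/63 = 64.4127
Population variance = 64.4127 / 63 = 1.0224

1.022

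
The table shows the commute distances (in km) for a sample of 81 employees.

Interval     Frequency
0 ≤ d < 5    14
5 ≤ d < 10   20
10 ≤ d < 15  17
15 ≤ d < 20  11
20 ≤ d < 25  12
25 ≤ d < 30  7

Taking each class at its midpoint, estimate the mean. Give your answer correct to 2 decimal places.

Midpoints: 2.5, 7.5, 12.5, 17.5, 22.5, 27.5
Σfm = 14×2.5 + 20×7.5 + 17×12.5 + 11×17.5 + 12×22.5 + 7×27.5 = 1052.5
n = Σf = 81
Mean = 1052.5 / 81 = 12.9938

12.99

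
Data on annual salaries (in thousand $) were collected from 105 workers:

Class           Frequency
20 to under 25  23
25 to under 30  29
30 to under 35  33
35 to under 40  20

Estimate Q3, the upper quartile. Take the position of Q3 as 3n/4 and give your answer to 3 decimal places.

34.053

Cumulative frequencies: 23, 52, 85, 105
n = 105; position = 3n/4 = 78.75.
This falls in the class 30 to under 35: L = 30, F = 52, f = 33, h = 5.
Upper quartile ≈ 30 + ((78.75 − 52) / 33) × 5 = 34.0530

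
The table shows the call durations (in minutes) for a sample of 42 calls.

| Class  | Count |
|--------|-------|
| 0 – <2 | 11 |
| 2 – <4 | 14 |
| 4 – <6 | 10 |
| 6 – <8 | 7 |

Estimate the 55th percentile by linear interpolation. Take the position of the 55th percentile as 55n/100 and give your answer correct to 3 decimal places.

Cumulative frequencies: 11, 25, 35, 42
n = 42; position = 55n/100 = 23.1.
This falls in the class 2 – <4: L = 2, F = 11, f = 14, h = 2.
55th percentile ≈ 2 + ((23.1 − 11) / 14) × 2 = 3.7286

3.729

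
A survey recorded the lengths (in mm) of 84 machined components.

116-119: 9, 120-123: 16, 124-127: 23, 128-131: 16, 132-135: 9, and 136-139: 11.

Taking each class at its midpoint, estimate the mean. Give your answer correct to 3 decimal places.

Midpoints: 117.5, 121.5, 125.5, 129.5, 133.5, 137.5
Σfm = 9×117.5 + 16×121.5 + 23×125.5 + 16×129.5 + 9×133.5 + 11×137.5 = 10674
n = Σf = 84
Mean = 10674 / 84 = 127.0714

127.071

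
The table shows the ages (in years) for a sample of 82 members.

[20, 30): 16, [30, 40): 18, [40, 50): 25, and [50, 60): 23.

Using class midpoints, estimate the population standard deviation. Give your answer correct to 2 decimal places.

10.83

Midpoints: 25, 35, 45, 55
n = 82, Σfm = 3420, mean = 41.7073
Σfm² = 152250
Σf(m − x̄)² = Σfm² − (Σfm)²/n = 152250 − 3420²/82 = 9610.9756
Population variance = 9610.9756 / 82 = 117.2070
Standard deviation = √117.2070 = 10.8262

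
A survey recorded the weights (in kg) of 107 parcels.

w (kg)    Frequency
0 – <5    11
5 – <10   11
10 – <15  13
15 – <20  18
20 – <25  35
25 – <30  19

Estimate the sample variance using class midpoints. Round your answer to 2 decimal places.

62.92

Midpoints: 2.5, 7.5, 12.5, 17.5, 22.5, 27.5
n = 107, Σfm = 1897.5, mean = 17.7336
Σfm² = 40318.75
Σf(m − x̄)² = Σfm² − (Σfm)²/n = 40318.75 − 1897.5²/107 = 6669.1589
Sample variance = 6669.1589 / 106 = 62.9166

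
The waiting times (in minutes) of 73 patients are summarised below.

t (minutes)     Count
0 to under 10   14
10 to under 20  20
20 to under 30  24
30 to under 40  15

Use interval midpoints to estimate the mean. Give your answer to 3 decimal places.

20.479

Midpoints: 5, 15, 25, 35
Σfm = 14×5 + 20×15 + 24×25 + 15×35 = 1495
n = Σf = 73
Mean = 1495 / 73 = 20.4795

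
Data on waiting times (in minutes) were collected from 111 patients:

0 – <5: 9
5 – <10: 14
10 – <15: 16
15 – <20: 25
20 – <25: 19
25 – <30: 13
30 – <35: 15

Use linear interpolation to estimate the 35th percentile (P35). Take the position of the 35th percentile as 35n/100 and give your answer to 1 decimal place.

15.0

Cumulative frequencies: 9, 23, 39, 64, 83, 96, 111
n = 111; position = 35n/100 = 38.85.
This falls in the class 10 – <15: L = 10, F = 23, f = 16, h = 5.
35th percentile ≈ 10 + ((38.85 − 23) / 16) × 5 = 14.9531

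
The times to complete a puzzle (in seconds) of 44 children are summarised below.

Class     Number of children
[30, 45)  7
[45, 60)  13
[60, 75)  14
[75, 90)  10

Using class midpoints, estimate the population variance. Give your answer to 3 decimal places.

Midpoints: 37.5, 52.5, 67.5, 82.5
n = 44, Σfm = 2715, mean = 61.7045
Σfm² = 177525
Σf(m − x̄)² = Σfm² − (Σfm)²/n = 177525 − 2715²/44 = 9997.1591
Population variance = 9997.1591 / 44 = 227.2082

227.208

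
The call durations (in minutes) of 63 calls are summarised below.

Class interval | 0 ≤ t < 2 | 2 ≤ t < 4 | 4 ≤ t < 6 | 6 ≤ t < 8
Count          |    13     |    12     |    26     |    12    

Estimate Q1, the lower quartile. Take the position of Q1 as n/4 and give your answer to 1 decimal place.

2.5

Cumulative frequencies: 13, 25, 51, 63
n = 63; position = n/4 = 15.75.
This falls in the class 2 ≤ t < 4: L = 2, F = 13, f = 12, h = 2.
Lower quartile ≈ 2 + ((15.75 − 13) / 12) × 2 = 2.4583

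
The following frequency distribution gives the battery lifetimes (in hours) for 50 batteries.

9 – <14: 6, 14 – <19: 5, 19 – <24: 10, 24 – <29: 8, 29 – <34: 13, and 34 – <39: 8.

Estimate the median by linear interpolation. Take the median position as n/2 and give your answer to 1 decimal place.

26.5

Cumulative frequencies: 6, 11, 21, 29, 42, 50
n = 50; position = n/2 = 25.
This falls in the class 24 – <29: L = 24, F = 21, f = 8, h = 5.
Median ≈ 24 + ((25 − 21) / 8) × 5 = 26.5000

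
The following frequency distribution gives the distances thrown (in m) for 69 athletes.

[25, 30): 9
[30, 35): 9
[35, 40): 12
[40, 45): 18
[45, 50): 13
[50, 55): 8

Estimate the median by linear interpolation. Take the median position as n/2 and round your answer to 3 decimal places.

Cumulative frequencies: 9, 18, 30, 48, 61, 69
n = 69; position = n/2 = 34.5.
This falls in the class [40, 45): L = 40, F = 30, f = 18, h = 5.
Median ≈ 40 + ((34.5 − 30) / 18) × 5 = 41.2500

41.250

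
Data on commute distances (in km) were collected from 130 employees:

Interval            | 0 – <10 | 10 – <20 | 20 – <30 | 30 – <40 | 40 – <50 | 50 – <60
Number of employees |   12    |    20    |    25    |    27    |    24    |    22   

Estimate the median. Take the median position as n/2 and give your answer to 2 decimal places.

32.96

Cumulative frequencies: 12, 32, 57, 84, 108, 130
n = 130; position = n/2 = 65.
This falls in the class 30 – <40: L = 30, F = 57, f = 27, h = 10.
Median ≈ 30 + ((65 − 57) / 27) × 10 = 32.9630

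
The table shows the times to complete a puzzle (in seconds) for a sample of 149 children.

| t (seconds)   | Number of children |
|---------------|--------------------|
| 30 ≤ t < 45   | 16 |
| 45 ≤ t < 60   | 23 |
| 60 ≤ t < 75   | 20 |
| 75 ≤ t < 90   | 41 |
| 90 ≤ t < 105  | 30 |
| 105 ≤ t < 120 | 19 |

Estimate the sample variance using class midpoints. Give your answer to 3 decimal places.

Midpoints: 37.5, 52.5, 67.5, 82.5, 97.5, 112.5
n = 149, Σfm = 11602.5, mean = 77.8691
Σfm² = 981731.25
Σf(m − x̄)² = Σfm² − (Σfm)²/n = 981731.25 − 11602.5²/149 = 78254.6980
Sample variance = 78254.6980 / 148 = 528.7480

528.748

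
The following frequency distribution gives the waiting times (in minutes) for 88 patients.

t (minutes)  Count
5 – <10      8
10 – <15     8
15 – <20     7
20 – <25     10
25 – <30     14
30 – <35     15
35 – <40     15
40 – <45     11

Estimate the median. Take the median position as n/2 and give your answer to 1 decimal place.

Cumulative frequencies: 8, 16, 23, 33, 47, 62, 77, 88
n = 88; position = n/2 = 44.
This falls in the class 25 – <30: L = 25, F = 33, f = 14, h = 5.
Median ≈ 25 + ((44 − 33) / 14) × 5 = 28.9286

28.9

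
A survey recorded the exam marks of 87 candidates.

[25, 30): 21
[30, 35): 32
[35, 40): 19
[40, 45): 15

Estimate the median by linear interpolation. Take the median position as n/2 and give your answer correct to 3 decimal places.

33.516

Cumulative frequencies: 21, 53, 72, 87
n = 87; position = n/2 = 43.5.
This falls in the class [30, 35): L = 30, F = 21, f = 32, h = 5.
Median ≈ 30 + ((43.5 − 21) / 32) × 5 = 33.5156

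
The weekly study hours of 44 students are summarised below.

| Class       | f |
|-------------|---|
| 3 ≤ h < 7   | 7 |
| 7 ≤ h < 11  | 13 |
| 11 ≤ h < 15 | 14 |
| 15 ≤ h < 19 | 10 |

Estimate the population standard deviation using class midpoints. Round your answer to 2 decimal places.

4.02

Midpoints: 5, 9, 13, 17
n = 44, Σfm = 504, mean = 11.4545
Σfm² = 6484
Σf(m − x̄)² = Σfm² − (Σfm)²/n = 6484 − 504²/44 = 710.9091
Population variance = 710.9091 / 44 = 16.1570
Standard deviation = √16.1570 = 4.0196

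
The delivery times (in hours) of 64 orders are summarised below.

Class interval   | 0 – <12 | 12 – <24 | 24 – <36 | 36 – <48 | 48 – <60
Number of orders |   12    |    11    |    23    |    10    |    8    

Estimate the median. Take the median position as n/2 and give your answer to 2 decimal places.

Cumulative frequencies: 12, 23, 46, 56, 64
n = 64; position = n/2 = 32.
This falls in the class 24 – <36: L = 24, F = 23, f = 23, h = 12.
Median ≈ 24 + ((32 − 23) / 23) × 12 = 28.6957

28.70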